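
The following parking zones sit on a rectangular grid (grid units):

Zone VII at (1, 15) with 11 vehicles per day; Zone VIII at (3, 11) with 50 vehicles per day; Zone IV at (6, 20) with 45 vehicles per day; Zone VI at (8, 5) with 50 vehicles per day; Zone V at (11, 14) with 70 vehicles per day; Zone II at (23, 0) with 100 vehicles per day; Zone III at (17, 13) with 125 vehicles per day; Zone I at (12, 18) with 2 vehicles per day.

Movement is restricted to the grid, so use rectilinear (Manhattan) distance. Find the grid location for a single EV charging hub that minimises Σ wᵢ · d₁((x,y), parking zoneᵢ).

Manhattan distance separates: Σwᵢ(|x−xᵢ|+|y−yᵢ|) = Σwᵢ|x−xᵢ| + Σwᵢ|y−yᵢ|, so x and y are optimised independently as 1-D weighted medians.
Total weight W = 453; half = 226.5.
x-coordinate, sorted with cumulative weight:
  x=1 (Zone VII, w=11) cum 11
  x=3 (Zone VIII, w=50) cum 61
  x=6 (Zone IV, w=45) cum 106
  x=8 (Zone VI, w=50) cum 156
  x=11 (Zone V, w=70) cum 226
  x=12 (Zone I, w=2) cum 228  ← median
  x=17 (Zone III, w=125) cum 353
  x=23 (Zone II, w=100) cum 453
⇒ x* = 12
y-coordinate, sorted with cumulative weight:
  y=0 (Zone II, w=100) cum 100
  y=5 (Zone VI, w=50) cum 150
  y=11 (Zone VIII, w=50) cum 200
  y=13 (Zone III, w=125) cum 325  ← median
  y=14 (Zone V, w=70) cum 395
  y=15 (Zone VII, w=11) cum 406
  y=18 (Zone I, w=2) cum 408
  y=20 (Zone IV, w=45) cum 453
⇒ y* = 13

(12, 13)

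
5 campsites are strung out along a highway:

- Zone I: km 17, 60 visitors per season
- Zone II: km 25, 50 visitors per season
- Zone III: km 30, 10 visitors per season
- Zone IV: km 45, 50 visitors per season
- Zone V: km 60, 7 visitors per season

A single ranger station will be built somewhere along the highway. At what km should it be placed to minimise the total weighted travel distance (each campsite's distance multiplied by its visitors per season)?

x = 25

For a sum of weighted absolute distances on a line, the optimum is the weighted median (not the mean). Total weight W = 177; half-weight = 88.5.
Sort by position and accumulate weight:
  km 17 (Zone I, w=60) → cum 60
  km 25 (Zone II, w=50) → cum 110  ≥ 88.5 → median here
  km 30 (Zone III, w=10) → cum 120
  km 45 (Zone IV, w=50) → cum 170
  km 60 (Zone V, w=7) → cum 177
Optimal location: km 25.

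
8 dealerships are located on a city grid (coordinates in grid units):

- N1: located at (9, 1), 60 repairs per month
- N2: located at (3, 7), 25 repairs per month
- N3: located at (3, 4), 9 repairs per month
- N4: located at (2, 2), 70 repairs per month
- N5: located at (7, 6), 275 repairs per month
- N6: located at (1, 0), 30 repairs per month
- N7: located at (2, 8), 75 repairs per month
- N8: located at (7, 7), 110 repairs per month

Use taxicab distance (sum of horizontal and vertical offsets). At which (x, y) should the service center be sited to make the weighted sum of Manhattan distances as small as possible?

Manhattan distance separates: Σwᵢ(|x−xᵢ|+|y−yᵢ|) = Σwᵢ|x−xᵢ| + Σwᵢ|y−yᵢ|, so x and y are optimised independently as 1-D weighted medians.
Total weight W = 654; half = 327.
x-coordinate, sorted with cumulative weight:
  x=1 (N6, w=30) cum 30
  x=2 (N4, w=70) cum 100
  x=2 (N7, w=75) cum 175
  x=3 (N2, w=25) cum 200
  x=3 (N3, w=9) cum 209
  x=7 (N5, w=275) cum 484  ← median
  x=7 (N8, w=110) cum 594
  x=9 (N1, w=60) cum 654
⇒ x* = 7
y-coordinate, sorted with cumulative weight:
  y=0 (N6, w=30) cum 30
  y=1 (N1, w=60) cum 90
  y=2 (N4, w=70) cum 160
  y=4 (N3, w=9) cum 169
  y=6 (N5, w=275) cum 444  ← median
  y=7 (N2, w=25) cum 469
  y=7 (N8, w=110) cum 579
  y=8 (N7, w=75) cum 654
⇒ y* = 6

(7, 6)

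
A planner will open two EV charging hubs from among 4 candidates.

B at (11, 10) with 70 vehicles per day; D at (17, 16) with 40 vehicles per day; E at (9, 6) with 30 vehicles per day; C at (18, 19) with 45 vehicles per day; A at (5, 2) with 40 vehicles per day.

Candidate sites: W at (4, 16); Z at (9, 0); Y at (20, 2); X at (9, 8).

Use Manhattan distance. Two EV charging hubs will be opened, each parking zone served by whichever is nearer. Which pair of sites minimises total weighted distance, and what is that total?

{W, X}, total 2025

Evaluate every pair (each demand assigned to the nearer of the two):
  {W, X}: total = 2025
  {Z, X}: total = 2120
  {Y, X}: total = 2235
  {W, Z}: total = 2545
  {Z, Y}: total = 2795
  {W, Y}: total = 3245
Best pair: {W, X} with total 2025.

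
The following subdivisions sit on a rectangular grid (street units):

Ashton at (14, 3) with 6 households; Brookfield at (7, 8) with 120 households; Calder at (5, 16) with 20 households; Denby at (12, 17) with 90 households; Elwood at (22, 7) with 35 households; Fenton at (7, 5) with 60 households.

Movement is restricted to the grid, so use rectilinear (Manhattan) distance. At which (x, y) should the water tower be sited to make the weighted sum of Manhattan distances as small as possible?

(7, 8)

Manhattan distance separates: Σwᵢ(|x−xᵢ|+|y−yᵢ|) = Σwᵢ|x−xᵢ| + Σwᵢ|y−yᵢ|, so x and y are optimised independently as 1-D weighted medians.
Total weight W = 331; half = 165.5.
x-coordinate, sorted with cumulative weight:
  x=5 (Calder, w=20) cum 20
  x=7 (Brookfield, w=120) cum 140
  x=7 (Fenton, w=60) cum 200  ← median
  x=12 (Denby, w=90) cum 290
  x=14 (Ashton, w=6) cum 296
  x=22 (Elwood, w=35) cum 331
⇒ x* = 7
y-coordinate, sorted with cumulative weight:
  y=3 (Ashton, w=6) cum 6
  y=5 (Fenton, w=60) cum 66
  y=7 (Elwood, w=35) cum 101
  y=8 (Brookfield, w=120) cum 221  ← median
  y=16 (Calder, w=20) cum 241
  y=17 (Denby, w=90) cum 331
⇒ y* = 8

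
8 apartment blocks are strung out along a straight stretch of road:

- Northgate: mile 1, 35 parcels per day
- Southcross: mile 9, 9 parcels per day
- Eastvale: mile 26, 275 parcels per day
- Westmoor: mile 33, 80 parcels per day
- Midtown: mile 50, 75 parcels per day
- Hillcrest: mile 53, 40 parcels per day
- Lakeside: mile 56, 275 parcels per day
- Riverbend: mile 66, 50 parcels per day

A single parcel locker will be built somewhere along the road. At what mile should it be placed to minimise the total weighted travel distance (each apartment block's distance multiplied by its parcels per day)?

For a sum of weighted absolute distances on a line, the optimum is the weighted median (not the mean). Total weight W = 839; half-weight = 419.5.
Sort by position and accumulate weight:
  mile 1 (Northgate, w=35) → cum 35
  mile 9 (Southcross, w=9) → cum 44
  mile 26 (Eastvale, w=275) → cum 319
  mile 33 (Westmoor, w=80) → cum 399
  mile 50 (Midtown, w=75) → cum 474  ≥ 419.5 → median here
  mile 53 (Hillcrest, w=40) → cum 514
  mile 56 (Lakeside, w=275) → cum 789
  mile 66 (Riverbend, w=50) → cum 839
Optimal location: mile 50.

x = 50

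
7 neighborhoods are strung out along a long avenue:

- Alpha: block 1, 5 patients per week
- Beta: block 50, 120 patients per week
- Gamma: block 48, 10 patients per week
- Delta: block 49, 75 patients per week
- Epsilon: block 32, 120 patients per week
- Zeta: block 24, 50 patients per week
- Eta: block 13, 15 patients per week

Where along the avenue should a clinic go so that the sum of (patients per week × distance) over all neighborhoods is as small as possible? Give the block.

For a sum of weighted absolute distances on a line, the optimum is the weighted median (not the mean). Total weight W = 395; half-weight = 197.5.
Sort by position and accumulate weight:
  block 1 (Alpha, w=5) → cum 5
  block 13 (Eta, w=15) → cum 20
  block 24 (Zeta, w=50) → cum 70
  block 32 (Epsilon, w=120) → cum 190
  block 48 (Gamma, w=10) → cum 200  ≥ 197.5 → median here
  block 49 (Delta, w=75) → cum 275
  block 50 (Beta, w=120) → cum 395
Optimal location: block 48.

x = 48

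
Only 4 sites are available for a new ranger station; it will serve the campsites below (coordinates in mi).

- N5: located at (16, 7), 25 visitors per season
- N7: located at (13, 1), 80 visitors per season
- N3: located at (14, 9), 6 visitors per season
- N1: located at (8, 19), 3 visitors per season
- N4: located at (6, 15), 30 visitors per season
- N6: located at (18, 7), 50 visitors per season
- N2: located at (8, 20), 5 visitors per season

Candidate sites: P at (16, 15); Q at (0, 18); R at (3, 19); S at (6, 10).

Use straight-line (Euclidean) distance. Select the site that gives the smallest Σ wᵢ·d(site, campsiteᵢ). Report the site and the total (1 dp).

S, total 2068.6 mi

Total weighted distance at each candidate:
  P (16, 15): total = 2169.7
  Q (0, 18): total = 3618.8
  R (3, 19): total = 3329.8
  S (6, 10): total = 2068.6
Minimum is at S with total 2068.6 mi.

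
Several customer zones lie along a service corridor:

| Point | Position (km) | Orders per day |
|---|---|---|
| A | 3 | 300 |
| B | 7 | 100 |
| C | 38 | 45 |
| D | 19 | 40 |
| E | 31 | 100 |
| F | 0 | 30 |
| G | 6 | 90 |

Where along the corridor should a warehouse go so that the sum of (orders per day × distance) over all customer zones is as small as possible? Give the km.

For a sum of weighted absolute distances on a line, the optimum is the weighted median (not the mean). Total weight W = 705; half-weight = 352.5.
Sort by position and accumulate weight:
  km 0 (F, w=30) → cum 30
  km 3 (A, w=300) → cum 330
  km 6 (G, w=90) → cum 420  ≥ 352.5 → median here
  km 7 (B, w=100) → cum 520
  km 19 (D, w=40) → cum 560
  km 31 (E, w=100) → cum 660
  km 38 (C, w=45) → cum 705
Optimal location: km 6.

x = 6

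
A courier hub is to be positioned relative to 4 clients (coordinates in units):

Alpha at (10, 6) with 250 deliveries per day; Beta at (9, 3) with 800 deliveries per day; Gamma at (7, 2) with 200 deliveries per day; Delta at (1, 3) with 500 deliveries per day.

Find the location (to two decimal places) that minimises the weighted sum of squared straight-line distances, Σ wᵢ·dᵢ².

The minimiser of Σwᵢ‖p−pᵢ‖² is the weighted centroid p* = (Σwᵢpᵢ)/(Σwᵢ).
Σwᵢ = 1750.
Σwᵢxᵢ = 250·10 + 800·9 + 200·7 + 500·1 = 11600.
Σwᵢyᵢ = 250·6 + 800·3 + 200·2 + 500·3 = 5800.
x* = 11600/1750 = 6.63, y* = 5800/1750 = 3.31.

(6.63, 3.31)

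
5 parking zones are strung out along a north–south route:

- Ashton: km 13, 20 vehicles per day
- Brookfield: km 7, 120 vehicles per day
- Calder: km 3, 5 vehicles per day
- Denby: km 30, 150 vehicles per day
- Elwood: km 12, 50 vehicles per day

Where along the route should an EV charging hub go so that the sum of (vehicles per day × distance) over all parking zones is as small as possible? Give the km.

x = 12

For a sum of weighted absolute distances on a line, the optimum is the weighted median (not the mean). Total weight W = 345; half-weight = 172.5.
Sort by position and accumulate weight:
  km 3 (Calder, w=5) → cum 5
  km 7 (Brookfield, w=120) → cum 125
  km 12 (Elwood, w=50) → cum 175  ≥ 172.5 → median here
  km 13 (Ashton, w=20) → cum 195
  km 30 (Denby, w=150) → cum 345
Optimal location: km 12.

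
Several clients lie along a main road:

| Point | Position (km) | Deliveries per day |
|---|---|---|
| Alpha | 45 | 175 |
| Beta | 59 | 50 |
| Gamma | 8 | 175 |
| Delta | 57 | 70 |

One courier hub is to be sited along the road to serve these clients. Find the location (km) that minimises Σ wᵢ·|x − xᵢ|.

x = 45

For a sum of weighted absolute distances on a line, the optimum is the weighted median (not the mean). Total weight W = 470; half-weight = 235.
Sort by position and accumulate weight:
  km 8 (Gamma, w=175) → cum 175
  km 45 (Alpha, w=175) → cum 350  ≥ 235 → median here
  km 57 (Delta, w=70) → cum 420
  km 59 (Beta, w=50) → cum 470
Optimal location: km 45.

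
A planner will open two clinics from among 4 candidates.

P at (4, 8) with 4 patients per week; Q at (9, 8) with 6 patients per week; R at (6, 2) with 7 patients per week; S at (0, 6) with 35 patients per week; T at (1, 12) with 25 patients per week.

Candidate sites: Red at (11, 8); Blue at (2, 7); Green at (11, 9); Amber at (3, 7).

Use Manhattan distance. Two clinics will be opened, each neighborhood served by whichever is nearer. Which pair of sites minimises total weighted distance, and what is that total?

{Red, Blue}, total 342

Evaluate every pair (each demand assigned to the nearer of the two):
  {Red, Blue}: total = 342
  {Blue, Green}: total = 348
  {Blue, Amber}: total = 361
  {Red, Amber}: total = 391
  {Green, Amber}: total = 397
  {Red, Green}: total = 897
Best pair: {Red, Blue} with total 342.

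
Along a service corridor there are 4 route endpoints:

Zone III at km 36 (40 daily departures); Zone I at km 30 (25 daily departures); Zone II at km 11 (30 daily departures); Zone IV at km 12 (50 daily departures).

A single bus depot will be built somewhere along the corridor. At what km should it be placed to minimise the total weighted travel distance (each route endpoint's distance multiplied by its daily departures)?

For a sum of weighted absolute distances on a line, the optimum is the weighted median (not the mean). Total weight W = 145; half-weight = 72.5.
Sort by position and accumulate weight:
  km 11 (Zone II, w=30) → cum 30
  km 12 (Zone IV, w=50) → cum 80  ≥ 72.5 → median here
  km 30 (Zone I, w=25) → cum 105
  km 36 (Zone III, w=40) → cum 145
Optimal location: km 12.

x = 12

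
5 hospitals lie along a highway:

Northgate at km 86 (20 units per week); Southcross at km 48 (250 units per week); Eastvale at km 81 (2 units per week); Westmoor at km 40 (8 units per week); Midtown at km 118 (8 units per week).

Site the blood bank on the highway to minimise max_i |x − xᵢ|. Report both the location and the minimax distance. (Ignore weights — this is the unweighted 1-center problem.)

location 79, max distance 39

The 1-center on a line is the midpoint of the two extreme points: leftmost at 40, rightmost at 118.
Optimal location = (40 + 118)/2 = 79; maximum distance = (118 − 40)/2 = 39.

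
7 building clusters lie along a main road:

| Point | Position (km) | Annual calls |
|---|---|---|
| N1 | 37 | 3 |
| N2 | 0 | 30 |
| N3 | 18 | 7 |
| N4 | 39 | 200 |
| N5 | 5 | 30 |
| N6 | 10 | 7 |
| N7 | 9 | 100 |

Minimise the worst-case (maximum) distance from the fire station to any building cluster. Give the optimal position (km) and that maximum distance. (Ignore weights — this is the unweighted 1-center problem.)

The 1-center on a line is the midpoint of the two extreme points: leftmost at 0, rightmost at 39.
Optimal location = (0 + 39)/2 = 19.5; maximum distance = (39 − 0)/2 = 19.5.

location 19.5, max distance 19.5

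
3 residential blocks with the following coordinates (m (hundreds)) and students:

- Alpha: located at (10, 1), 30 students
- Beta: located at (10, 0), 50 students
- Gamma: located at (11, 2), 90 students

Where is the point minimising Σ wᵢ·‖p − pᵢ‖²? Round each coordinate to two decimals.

The minimiser of Σwᵢ‖p−pᵢ‖² is the weighted centroid p* = (Σwᵢpᵢ)/(Σwᵢ).
Σwᵢ = 170.
Σwᵢxᵢ = 30·10 + 50·10 + 90·11 = 1790.
Σwᵢyᵢ = 30·1 + 50·0 + 90·2 = 210.
x* = 1790/170 = 10.53, y* = 210/170 = 1.24.

(10.53, 1.24)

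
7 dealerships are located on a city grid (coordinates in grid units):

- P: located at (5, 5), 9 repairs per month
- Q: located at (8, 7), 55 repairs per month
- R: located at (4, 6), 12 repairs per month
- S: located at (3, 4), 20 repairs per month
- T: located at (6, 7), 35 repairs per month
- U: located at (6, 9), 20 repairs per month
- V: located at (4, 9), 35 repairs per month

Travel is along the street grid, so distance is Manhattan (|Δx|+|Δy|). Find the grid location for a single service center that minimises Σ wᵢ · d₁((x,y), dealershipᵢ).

Manhattan distance separates: Σwᵢ(|x−xᵢ|+|y−yᵢ|) = Σwᵢ|x−xᵢ| + Σwᵢ|y−yᵢ|, so x and y are optimised independently as 1-D weighted medians.
Total weight W = 186; half = 93.
x-coordinate, sorted with cumulative weight:
  x=3 (S, w=20) cum 20
  x=4 (R, w=12) cum 32
  x=4 (V, w=35) cum 67
  x=5 (P, w=9) cum 76
  x=6 (T, w=35) cum 111  ← median
  x=6 (U, w=20) cum 131
  x=8 (Q, w=55) cum 186
⇒ x* = 6
y-coordinate, sorted with cumulative weight:
  y=4 (S, w=20) cum 20
  y=5 (P, w=9) cum 29
  y=6 (R, w=12) cum 41
  y=7 (Q, w=55) cum 96  ← median
  y=7 (T, w=35) cum 131
  y=9 (U, w=20) cum 151
  y=9 (V, w=35) cum 186
⇒ y* = 7

(6, 7)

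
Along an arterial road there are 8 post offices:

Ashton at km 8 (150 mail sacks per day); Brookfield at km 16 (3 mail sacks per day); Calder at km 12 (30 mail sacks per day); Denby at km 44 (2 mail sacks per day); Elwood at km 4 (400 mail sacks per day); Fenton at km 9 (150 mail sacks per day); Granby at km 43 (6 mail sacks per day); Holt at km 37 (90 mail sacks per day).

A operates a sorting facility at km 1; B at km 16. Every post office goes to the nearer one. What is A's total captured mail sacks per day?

The indifferent point is the midpoint (1+16)/2 = 8.5; post offices left of it (closer to A at 1) go to A, those right go to B.
  Elwood at 4 (w=400) → A
  Ashton at 8 (w=150) → A
  Fenton at 9 (w=150) → B
  Calder at 12 (w=30) → B
  Brookfield at 16 (w=3) → B
  Holt at 37 (w=90) → B
  Granby at 43 (w=6) → B
  Denby at 44 (w=2) → B
A captures 550; B captures 281.

550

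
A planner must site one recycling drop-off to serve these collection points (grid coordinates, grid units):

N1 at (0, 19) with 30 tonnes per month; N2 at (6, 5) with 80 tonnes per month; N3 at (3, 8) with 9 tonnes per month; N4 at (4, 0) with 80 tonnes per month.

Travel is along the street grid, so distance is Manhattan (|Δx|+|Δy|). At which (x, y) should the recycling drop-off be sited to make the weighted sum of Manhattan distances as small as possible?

(4, 5)

Manhattan distance separates: Σwᵢ(|x−xᵢ|+|y−yᵢ|) = Σwᵢ|x−xᵢ| + Σwᵢ|y−yᵢ|, so x and y are optimised independently as 1-D weighted medians.
Total weight W = 199; half = 99.5.
x-coordinate, sorted with cumulative weight:
  x=0 (N1, w=30) cum 30
  x=3 (N3, w=9) cum 39
  x=4 (N4, w=80) cum 119  ← median
  x=6 (N2, w=80) cum 199
⇒ x* = 4
y-coordinate, sorted with cumulative weight:
  y=0 (N4, w=80) cum 80
  y=5 (N2, w=80) cum 160  ← median
  y=8 (N3, w=9) cum 169
  y=19 (N1, w=30) cum 199
⇒ y* = 5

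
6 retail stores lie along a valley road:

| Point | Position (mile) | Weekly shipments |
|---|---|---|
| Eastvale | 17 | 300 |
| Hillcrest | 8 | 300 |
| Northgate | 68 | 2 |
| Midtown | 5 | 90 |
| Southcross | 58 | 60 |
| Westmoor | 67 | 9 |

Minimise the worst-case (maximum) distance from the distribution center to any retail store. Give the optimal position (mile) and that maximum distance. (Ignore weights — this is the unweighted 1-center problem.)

The 1-center on a line is the midpoint of the two extreme points: leftmost at 5, rightmost at 68.
Optimal location = (5 + 68)/2 = 36.5; maximum distance = (68 − 5)/2 = 31.5.

location 36.5, max distance 31.5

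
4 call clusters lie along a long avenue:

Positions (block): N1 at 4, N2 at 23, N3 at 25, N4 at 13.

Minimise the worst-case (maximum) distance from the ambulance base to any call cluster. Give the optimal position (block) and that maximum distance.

location 14.5, max distance 10.5

The 1-center on a line is the midpoint of the two extreme points: leftmost at 4, rightmost at 25.
Optimal location = (4 + 25)/2 = 14.5; maximum distance = (25 − 4)/2 = 10.5.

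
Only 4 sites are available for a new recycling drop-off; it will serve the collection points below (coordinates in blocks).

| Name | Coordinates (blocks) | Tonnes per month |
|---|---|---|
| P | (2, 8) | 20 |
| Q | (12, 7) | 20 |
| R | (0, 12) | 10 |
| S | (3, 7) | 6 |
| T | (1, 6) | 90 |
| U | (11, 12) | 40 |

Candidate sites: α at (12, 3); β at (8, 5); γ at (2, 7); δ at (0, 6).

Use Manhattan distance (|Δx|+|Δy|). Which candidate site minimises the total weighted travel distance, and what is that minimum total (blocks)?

γ, total 1036 blocks

Total weighted distance at each candidate:
  α (12, 3): total = 2328
  β (8, 5): total = 1612
  γ (2, 7): total = 1036
  δ (0, 6): total = 1194
Minimum is at γ with total 1036 blocks.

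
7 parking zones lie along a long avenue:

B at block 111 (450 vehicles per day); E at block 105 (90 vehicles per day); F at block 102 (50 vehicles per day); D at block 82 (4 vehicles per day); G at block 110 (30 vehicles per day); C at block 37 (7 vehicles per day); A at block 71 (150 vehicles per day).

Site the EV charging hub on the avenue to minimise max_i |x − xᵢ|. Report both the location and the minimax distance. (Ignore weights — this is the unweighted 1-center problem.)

location 74, max distance 37

The 1-center on a line is the midpoint of the two extreme points: leftmost at 37, rightmost at 111.
Optimal location = (37 + 111)/2 = 74; maximum distance = (111 − 37)/2 = 37.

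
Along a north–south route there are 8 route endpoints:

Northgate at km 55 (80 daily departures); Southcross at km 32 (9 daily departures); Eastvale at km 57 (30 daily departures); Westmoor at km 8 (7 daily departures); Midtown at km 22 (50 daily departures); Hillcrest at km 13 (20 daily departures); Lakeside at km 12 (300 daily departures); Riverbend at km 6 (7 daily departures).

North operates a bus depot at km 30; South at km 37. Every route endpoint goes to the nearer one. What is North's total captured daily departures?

393

The indifferent point is the midpoint (30+37)/2 = 33.5; route endpoints left of it (closer to North at 30) go to North, those right go to South.
  Riverbend at 6 (w=7) → North
  Westmoor at 8 (w=7) → North
  Lakeside at 12 (w=300) → North
  Hillcrest at 13 (w=20) → North
  Midtown at 22 (w=50) → North
  Southcross at 32 (w=9) → North
  Northgate at 55 (w=80) → South
  Eastvale at 57 (w=30) → South
North captures 393; South captures 110.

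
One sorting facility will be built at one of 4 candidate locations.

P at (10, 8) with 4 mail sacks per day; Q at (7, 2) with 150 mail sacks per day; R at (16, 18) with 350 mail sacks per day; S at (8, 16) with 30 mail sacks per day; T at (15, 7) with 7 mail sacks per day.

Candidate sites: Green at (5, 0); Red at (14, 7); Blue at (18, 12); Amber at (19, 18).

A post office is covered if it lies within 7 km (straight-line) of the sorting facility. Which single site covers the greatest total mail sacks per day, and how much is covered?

Coverage radius r = 7 km; a point is covered iff (Δx)²+(Δy)² ≤ 7² = 49.
  Green (5, 0): covers {Q} → 150
  Red (14, 7): covers {P, T} → 11
  Blue (18, 12): covers {R, T} → 357
  Amber (19, 18): covers {R} → 350
Maximum coverage at Blue: 357 mail sacks per day.

Blue, covering 357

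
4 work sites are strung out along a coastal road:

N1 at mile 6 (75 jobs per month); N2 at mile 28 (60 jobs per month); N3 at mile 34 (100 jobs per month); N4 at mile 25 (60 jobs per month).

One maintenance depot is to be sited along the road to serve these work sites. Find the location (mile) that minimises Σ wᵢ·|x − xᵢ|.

For a sum of weighted absolute distances on a line, the optimum is the weighted median (not the mean). Total weight W = 295; half-weight = 147.5.
Sort by position and accumulate weight:
  mile 6 (N1, w=75) → cum 75
  mile 25 (N4, w=60) → cum 135
  mile 28 (N2, w=60) → cum 195  ≥ 147.5 → median here
  mile 34 (N3, w=100) → cum 295
Optimal location: mile 28.

x = 28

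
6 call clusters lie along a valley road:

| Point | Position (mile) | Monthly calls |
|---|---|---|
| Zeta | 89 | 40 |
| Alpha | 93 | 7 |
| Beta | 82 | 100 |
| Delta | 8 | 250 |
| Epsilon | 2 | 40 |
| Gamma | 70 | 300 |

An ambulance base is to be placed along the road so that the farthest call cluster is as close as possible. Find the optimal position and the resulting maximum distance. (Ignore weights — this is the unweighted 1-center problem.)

location 47.5, max distance 45.5

The 1-center on a line is the midpoint of the two extreme points: leftmost at 2, rightmost at 93.
Optimal location = (2 + 93)/2 = 47.5; maximum distance = (93 − 2)/2 = 45.5.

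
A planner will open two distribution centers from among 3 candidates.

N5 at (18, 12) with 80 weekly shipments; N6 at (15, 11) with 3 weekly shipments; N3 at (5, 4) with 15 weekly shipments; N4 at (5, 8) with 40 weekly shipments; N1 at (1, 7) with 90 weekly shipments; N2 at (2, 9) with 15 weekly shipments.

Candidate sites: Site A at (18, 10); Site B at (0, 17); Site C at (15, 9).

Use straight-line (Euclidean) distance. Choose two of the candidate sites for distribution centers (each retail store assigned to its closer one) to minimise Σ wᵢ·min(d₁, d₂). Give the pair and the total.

Evaluate every pair (each demand assigned to the nearer of the two):
  {Site A, Site B}: total = 1818.4
  {Site B, Site C}: total = 1943.3
  {Site A, Site C}: total = 2203.5
Best pair: {Site A, Site B} with total 1818.4.

{Site A, Site B}, total 1818.4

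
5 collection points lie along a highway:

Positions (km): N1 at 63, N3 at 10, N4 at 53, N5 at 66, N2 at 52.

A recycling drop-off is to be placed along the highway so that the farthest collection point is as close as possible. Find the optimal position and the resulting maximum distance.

The 1-center on a line is the midpoint of the two extreme points: leftmost at 10, rightmost at 66.
Optimal location = (10 + 66)/2 = 38; maximum distance = (66 − 10)/2 = 28.

location 38, max distance 28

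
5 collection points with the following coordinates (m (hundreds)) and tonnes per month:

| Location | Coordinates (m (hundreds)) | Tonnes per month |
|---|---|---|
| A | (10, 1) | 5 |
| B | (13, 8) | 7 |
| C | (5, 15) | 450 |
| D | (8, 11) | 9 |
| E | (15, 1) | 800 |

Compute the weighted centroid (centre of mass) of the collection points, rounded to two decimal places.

The minimiser of Σwᵢ‖p−pᵢ‖² is the weighted centroid p* = (Σwᵢpᵢ)/(Σwᵢ).
Σwᵢ = 1271.
Σwᵢxᵢ = 5·10 + 7·13 + 450·5 + 9·8 + 800·15 = 14463.
Σwᵢyᵢ = 5·1 + 7·8 + 450·15 + 9·11 + 800·1 = 7710.
x* = 14463/1271 = 11.38, y* = 7710/1271 = 6.07.

(11.38, 6.07)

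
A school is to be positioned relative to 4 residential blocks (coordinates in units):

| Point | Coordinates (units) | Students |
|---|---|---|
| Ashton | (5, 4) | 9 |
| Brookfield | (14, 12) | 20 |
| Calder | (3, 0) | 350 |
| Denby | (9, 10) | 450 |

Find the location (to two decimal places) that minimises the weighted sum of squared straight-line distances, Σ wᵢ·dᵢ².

(6.54, 5.76)

The minimiser of Σwᵢ‖p−pᵢ‖² is the weighted centroid p* = (Σwᵢpᵢ)/(Σwᵢ).
Σwᵢ = 829.
Σwᵢxᵢ = 9·5 + 20·14 + 350·3 + 450·9 = 5425.
Σwᵢyᵢ = 9·4 + 20·12 + 350·0 + 450·10 = 4776.
x* = 5425/829 = 6.54, y* = 4776/829 = 5.76.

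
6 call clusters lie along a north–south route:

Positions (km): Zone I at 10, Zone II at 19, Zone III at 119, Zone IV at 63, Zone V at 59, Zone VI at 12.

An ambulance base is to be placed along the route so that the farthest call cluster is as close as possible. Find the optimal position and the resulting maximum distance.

The 1-center on a line is the midpoint of the two extreme points: leftmost at 10, rightmost at 119.
Optimal location = (10 + 119)/2 = 64.5; maximum distance = (119 − 10)/2 = 54.5.

location 64.5, max distance 54.5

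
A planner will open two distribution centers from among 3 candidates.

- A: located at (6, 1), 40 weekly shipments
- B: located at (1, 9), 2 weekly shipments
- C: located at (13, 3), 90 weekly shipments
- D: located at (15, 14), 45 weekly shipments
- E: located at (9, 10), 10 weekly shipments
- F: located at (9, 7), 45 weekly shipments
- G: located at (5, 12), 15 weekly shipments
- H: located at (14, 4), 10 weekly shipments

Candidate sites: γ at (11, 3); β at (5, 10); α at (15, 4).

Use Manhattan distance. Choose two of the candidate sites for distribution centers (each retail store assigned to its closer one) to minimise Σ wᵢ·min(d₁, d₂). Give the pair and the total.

Evaluate every pair (each demand assigned to the nearer of the two):
  {γ, β}: total = 1480
  {β, α}: total = 1525
  {γ, α}: total = 1537
Best pair: {γ, β} with total 1480.

{γ, β}, total 1480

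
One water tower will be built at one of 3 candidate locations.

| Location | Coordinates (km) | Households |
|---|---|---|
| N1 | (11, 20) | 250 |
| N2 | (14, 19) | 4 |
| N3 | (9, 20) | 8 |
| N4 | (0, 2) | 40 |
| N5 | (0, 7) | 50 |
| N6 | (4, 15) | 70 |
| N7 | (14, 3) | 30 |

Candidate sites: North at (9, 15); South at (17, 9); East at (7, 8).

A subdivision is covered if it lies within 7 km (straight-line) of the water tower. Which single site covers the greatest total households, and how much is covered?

North, covering 332

Coverage radius r = 7 km; a point is covered iff (Δx)²+(Δy)² ≤ 7² = 49.
  North (9, 15): covers {N1, N2, N3, N6} → 332
  South (17, 9): covers {N7} → 30
  East (7, 8): covers {none} → 0
Maximum coverage at North: 332 households.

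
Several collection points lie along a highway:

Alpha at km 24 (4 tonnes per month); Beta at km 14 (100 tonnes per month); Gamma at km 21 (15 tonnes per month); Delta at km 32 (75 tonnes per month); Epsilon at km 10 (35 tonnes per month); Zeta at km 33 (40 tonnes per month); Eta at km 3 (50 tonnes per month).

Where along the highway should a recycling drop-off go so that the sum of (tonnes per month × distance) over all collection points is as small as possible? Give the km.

For a sum of weighted absolute distances on a line, the optimum is the weighted median (not the mean). Total weight W = 319; half-weight = 159.5.
Sort by position and accumulate weight:
  km 3 (Eta, w=50) → cum 50
  km 10 (Epsilon, w=35) → cum 85
  km 14 (Beta, w=100) → cum 185  ≥ 159.5 → median here
  km 21 (Gamma, w=15) → cum 200
  km 24 (Alpha, w=4) → cum 204
  km 32 (Delta, w=75) → cum 279
  km 33 (Zeta, w=40) → cum 319
Optimal location: km 14.

x = 14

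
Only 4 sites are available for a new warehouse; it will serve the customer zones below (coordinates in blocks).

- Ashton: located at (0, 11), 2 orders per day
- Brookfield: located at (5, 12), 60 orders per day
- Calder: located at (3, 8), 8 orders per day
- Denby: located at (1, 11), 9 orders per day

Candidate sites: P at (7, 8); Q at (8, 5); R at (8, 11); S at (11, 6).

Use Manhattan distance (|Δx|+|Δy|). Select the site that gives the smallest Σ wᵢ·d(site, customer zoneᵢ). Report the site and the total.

R, total 383 blocks

Total weighted distance at each candidate:
  P (7, 8): total = 493
  Q (8, 5): total = 809
  R (8, 11): total = 383
  S (11, 6): total = 967
Minimum is at R with total 383 blocks.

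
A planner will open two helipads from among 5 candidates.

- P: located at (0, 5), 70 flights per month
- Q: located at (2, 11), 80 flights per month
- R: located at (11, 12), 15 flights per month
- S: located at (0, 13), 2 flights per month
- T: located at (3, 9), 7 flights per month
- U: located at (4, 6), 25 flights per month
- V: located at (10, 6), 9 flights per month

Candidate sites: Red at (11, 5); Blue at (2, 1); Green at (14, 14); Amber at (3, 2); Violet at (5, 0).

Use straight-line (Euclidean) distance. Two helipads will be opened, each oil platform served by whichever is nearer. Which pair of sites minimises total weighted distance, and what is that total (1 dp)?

{Red, Amber}, total 1314.0

Evaluate every pair (each demand assigned to the nearer of the two):
  {Red, Amber}: total = 1314.0
  {Green, Amber}: total = 1322.9
  {Red, Blue}: total = 1446.2
  {Amber, Violet}: total = 1458.7
  {Blue, Amber}: total = 1461.0
  {Blue, Green}: total = 1463.0
  {Blue, Violet}: total = 1600.0
  {Red, Violet}: total = 1719.9
  {Green, Violet}: total = 1776.0
  {Red, Green}: total = 1968.7
Best pair: {Red, Amber} with total 1314.0.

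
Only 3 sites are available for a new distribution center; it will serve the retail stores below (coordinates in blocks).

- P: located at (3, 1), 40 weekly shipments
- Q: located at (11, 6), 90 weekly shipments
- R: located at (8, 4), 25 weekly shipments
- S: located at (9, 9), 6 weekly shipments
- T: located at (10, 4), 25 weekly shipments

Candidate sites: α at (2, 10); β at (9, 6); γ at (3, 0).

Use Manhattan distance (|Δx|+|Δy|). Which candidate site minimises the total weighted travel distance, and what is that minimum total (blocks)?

β, total 788 blocks

Total weighted distance at each candidate:
  α (2, 10): total = 2268
  β (9, 6): total = 788
  γ (3, 0): total = 1890
Minimum is at β with total 788 blocks.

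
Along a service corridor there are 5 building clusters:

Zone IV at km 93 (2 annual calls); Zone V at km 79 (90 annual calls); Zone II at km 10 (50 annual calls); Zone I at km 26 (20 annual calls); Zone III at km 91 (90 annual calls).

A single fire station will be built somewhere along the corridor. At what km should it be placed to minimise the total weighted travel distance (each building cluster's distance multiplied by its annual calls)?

For a sum of weighted absolute distances on a line, the optimum is the weighted median (not the mean). Total weight W = 252; half-weight = 126.
Sort by position and accumulate weight:
  km 10 (Zone II, w=50) → cum 50
  km 26 (Zone I, w=20) → cum 70
  km 79 (Zone V, w=90) → cum 160  ≥ 126 → median here
  km 91 (Zone III, w=90) → cum 250
  km 93 (Zone IV, w=2) → cum 252
Optimal location: km 79.

x = 79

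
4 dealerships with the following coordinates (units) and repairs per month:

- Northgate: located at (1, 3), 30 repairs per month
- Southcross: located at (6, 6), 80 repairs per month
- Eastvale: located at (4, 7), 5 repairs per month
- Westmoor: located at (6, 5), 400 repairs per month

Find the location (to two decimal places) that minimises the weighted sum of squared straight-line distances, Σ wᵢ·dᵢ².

The minimiser of Σwᵢ‖p−pᵢ‖² is the weighted centroid p* = (Σwᵢpᵢ)/(Σwᵢ).
Σwᵢ = 515.
Σwᵢxᵢ = 30·1 + 80·6 + 5·4 + 400·6 = 2930.
Σwᵢyᵢ = 30·3 + 80·6 + 5·7 + 400·5 = 2605.
x* = 2930/515 = 5.69, y* = 2605/515 = 5.06.

(5.69, 5.06)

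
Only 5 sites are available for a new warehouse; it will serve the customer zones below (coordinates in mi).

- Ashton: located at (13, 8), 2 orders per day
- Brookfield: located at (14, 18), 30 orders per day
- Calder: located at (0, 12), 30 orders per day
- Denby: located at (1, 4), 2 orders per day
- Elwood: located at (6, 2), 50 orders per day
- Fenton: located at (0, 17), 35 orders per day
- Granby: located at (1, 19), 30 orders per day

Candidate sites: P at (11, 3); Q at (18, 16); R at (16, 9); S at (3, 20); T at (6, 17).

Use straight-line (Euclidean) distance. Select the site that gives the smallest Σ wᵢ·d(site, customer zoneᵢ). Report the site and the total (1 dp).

Total weighted distance at each candidate:
  P (11, 3): total = 2360.3
  Q (18, 16): total = 2818.6
  R (16, 9): total = 2580.2
  S (3, 20): total = 1783.2
  T (6, 17): total = 1648.4
Minimum is at T with total 1648.4 mi.

T, total 1648.4 mi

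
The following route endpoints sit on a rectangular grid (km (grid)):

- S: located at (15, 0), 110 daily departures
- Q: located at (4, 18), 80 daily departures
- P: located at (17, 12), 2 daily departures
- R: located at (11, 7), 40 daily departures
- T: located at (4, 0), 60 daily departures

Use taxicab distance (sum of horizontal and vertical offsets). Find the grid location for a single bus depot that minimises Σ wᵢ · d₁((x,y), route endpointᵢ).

(11, 0)

Manhattan distance separates: Σwᵢ(|x−xᵢ|+|y−yᵢ|) = Σwᵢ|x−xᵢ| + Σwᵢ|y−yᵢ|, so x and y are optimised independently as 1-D weighted medians.
Total weight W = 292; half = 146.
x-coordinate, sorted with cumulative weight:
  x=4 (Q, w=80) cum 80
  x=4 (T, w=60) cum 140
  x=11 (R, w=40) cum 180  ← median
  x=15 (S, w=110) cum 290
  x=17 (P, w=2) cum 292
⇒ x* = 11
y-coordinate, sorted with cumulative weight:
  y=0 (S, w=110) cum 110
  y=0 (T, w=60) cum 170  ← median
  y=7 (R, w=40) cum 210
  y=12 (P, w=2) cum 212
  y=18 (Q, w=80) cum 292
⇒ y* = 0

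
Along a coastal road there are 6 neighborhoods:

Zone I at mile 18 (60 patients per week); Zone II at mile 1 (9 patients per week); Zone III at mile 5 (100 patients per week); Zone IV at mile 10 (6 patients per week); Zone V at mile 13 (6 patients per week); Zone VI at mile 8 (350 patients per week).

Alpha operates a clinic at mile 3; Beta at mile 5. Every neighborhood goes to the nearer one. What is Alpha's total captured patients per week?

9

The indifferent point is the midpoint (3+5)/2 = 4; neighborhoods left of it (closer to Alpha at 3) go to Alpha, those right go to Beta.
  Zone II at 1 (w=9) → Alpha
  Zone III at 5 (w=100) → Beta
  Zone VI at 8 (w=350) → Beta
  Zone IV at 10 (w=6) → Beta
  Zone V at 13 (w=6) → Beta
  Zone I at 18 (w=60) → Beta
Alpha captures 9; Beta captures 522.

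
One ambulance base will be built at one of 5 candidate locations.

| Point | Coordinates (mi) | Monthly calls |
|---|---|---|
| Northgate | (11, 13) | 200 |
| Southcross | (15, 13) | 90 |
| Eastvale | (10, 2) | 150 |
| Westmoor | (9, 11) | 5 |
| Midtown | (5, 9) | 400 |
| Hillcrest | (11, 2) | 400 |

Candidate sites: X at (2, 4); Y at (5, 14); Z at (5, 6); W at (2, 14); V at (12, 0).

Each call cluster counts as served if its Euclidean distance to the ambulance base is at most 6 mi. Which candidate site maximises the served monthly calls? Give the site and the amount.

V, covering 550

Coverage radius r = 6 mi; a point is covered iff (Δx)²+(Δy)² ≤ 6² = 36.
  X (2, 4): covers {Midtown} → 400
  Y (5, 14): covers {Westmoor, Midtown} → 405
  Z (5, 6): covers {Midtown} → 400
  W (2, 14): covers {Midtown} → 400
  V (12, 0): covers {Eastvale, Hillcrest} → 550
Maximum coverage at V: 550 monthly calls.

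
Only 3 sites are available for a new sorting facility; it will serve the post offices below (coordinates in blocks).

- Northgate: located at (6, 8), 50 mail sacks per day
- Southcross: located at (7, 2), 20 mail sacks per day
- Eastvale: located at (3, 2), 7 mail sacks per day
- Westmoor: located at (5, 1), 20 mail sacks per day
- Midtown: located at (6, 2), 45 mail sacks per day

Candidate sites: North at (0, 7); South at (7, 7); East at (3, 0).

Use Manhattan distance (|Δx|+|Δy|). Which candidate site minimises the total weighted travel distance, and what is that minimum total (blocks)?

South, total 693 blocks

Total weighted distance at each candidate:
  North (0, 7): total = 1361
  South (7, 7): total = 693
  East (3, 0): total = 969
Minimum is at South with total 693 blocks.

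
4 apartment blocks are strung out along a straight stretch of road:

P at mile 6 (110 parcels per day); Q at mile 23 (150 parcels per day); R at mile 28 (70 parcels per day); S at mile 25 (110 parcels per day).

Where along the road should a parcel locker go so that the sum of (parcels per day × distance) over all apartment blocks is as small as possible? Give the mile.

x = 23

For a sum of weighted absolute distances on a line, the optimum is the weighted median (not the mean). Total weight W = 440; half-weight = 220.
Sort by position and accumulate weight:
  mile 6 (P, w=110) → cum 110
  mile 23 (Q, w=150) → cum 260  ≥ 220 → median here
  mile 25 (S, w=110) → cum 370
  mile 28 (R, w=70) → cum 440
Optimal location: mile 23.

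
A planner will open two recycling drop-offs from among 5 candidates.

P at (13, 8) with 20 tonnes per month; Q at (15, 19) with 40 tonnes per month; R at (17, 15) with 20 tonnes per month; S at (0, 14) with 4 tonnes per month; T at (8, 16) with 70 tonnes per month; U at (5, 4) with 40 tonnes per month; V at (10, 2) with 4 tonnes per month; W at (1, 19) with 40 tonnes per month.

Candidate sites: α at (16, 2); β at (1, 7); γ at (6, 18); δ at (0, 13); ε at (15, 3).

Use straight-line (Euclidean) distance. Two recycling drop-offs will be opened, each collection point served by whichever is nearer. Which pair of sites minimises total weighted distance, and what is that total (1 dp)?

Evaluate every pair (each demand assigned to the nearer of the two):
  {β, γ}: total = 1502.5
  {γ, ε}: total = 1551.1
  {α, γ}: total = 1626.4
  {γ, δ}: total = 1711.6
  {δ, ε}: total = 2258.8
  {β, δ}: total = 2316.0
  {α, δ}: total = 2322.4
  {β, ε}: total = 2517.8
  {α, β}: total = 2606.5
  {α, ε}: total = 3371.8
Best pair: {β, γ} with total 1502.5.

{β, γ}, total 1502.5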